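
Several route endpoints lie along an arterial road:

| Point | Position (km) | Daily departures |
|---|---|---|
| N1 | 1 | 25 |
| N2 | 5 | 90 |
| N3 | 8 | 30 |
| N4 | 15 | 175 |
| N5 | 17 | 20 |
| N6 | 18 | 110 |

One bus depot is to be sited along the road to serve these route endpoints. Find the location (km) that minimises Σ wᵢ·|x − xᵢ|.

For a sum of weighted absolute distances on a line, the optimum is the weighted median (not the mean). Total weight W = 450; half-weight = 225.
Sort by position and accumulate weight:
  km 1 (N1, w=25) → cum 25
  km 5 (N2, w=90) → cum 115
  km 8 (N3, w=30) → cum 145
  km 15 (N4, w=175) → cum 320  ≥ 225 → median here
  km 17 (N5, w=20) → cum 340
  km 18 (N6, w=110) → cum 450
Optimal location: km 15.

x = 15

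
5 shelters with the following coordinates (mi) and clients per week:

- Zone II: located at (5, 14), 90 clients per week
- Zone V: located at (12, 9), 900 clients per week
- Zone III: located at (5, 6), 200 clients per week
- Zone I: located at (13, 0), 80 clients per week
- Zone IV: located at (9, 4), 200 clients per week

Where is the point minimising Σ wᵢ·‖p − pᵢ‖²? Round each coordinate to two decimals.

(10.27, 7.73)

The minimiser of Σwᵢ‖p−pᵢ‖² is the weighted centroid p* = (Σwᵢpᵢ)/(Σwᵢ).
Σwᵢ = 1470.
Σwᵢxᵢ = 90·5 + 900·12 + 200·5 + 80·13 + 200·9 = 15090.
Σwᵢyᵢ = 90·14 + 900·9 + 200·6 + 80·0 + 200·4 = 11360.
x* = 15090/1470 = 10.27, y* = 11360/1470 = 7.73.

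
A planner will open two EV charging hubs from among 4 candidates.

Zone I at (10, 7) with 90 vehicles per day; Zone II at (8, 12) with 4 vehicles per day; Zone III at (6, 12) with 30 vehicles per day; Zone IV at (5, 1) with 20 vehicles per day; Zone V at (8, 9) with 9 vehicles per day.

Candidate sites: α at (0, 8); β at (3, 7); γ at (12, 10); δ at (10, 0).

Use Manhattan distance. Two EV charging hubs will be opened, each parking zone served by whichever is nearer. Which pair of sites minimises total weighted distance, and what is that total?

{γ, δ}, total 879

Evaluate every pair (each demand assigned to the nearer of the two):
  {γ, δ}: total = 879
  {β, γ}: total = 919
  {α, γ}: total = 999
  {β, δ}: total = 1093
  {α, β}: total = 1133
  {α, δ}: total = 1179
Best pair: {γ, δ} with total 879.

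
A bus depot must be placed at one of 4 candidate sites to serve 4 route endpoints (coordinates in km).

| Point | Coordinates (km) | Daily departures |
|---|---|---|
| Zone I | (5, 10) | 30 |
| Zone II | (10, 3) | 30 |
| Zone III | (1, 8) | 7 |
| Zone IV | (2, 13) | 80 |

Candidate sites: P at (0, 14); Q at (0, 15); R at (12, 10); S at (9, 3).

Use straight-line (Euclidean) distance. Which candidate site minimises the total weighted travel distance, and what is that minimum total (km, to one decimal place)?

P, total 859.5 km

Total weighted distance at each candidate:
  P (0, 14): total = 859.5
  Q (0, 15): total = 956.5
  R (12, 10): total = 1341.9
  S (9, 3): total = 1314.4
Minimum is at P with total 859.5 km.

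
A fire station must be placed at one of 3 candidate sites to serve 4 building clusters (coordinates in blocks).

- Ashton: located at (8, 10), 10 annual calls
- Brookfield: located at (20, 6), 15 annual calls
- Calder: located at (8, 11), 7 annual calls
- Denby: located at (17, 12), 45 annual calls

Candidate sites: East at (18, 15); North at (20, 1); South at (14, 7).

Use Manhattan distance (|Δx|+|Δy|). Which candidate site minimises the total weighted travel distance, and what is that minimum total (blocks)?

Total weighted distance at each candidate:
  East (18, 15): total = 593
  North (20, 1): total = 1069
  South (14, 7): total = 625
Minimum is at East with total 593 blocks.

East, total 593 blocks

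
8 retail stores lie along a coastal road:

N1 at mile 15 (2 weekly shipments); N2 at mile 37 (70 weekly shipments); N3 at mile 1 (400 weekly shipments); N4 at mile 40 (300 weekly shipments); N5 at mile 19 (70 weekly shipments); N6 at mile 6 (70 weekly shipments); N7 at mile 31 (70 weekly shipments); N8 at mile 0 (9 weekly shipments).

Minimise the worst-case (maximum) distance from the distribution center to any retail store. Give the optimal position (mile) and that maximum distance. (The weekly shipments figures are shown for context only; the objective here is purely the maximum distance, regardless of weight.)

The 1-center on a line is the midpoint of the two extreme points: leftmost at 0, rightmost at 40.
Optimal location = (0 + 40)/2 = 20; maximum distance = (40 − 0)/2 = 20.

location 20, max distance 20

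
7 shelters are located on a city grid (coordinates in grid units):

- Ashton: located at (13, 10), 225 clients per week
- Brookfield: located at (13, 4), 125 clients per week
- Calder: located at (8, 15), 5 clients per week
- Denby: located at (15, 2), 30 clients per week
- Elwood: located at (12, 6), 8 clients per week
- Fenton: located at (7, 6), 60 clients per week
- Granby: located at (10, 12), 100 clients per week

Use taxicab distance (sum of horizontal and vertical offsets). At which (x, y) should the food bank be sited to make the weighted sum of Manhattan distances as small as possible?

(13, 10)

Manhattan distance separates: Σwᵢ(|x−xᵢ|+|y−yᵢ|) = Σwᵢ|x−xᵢ| + Σwᵢ|y−yᵢ|, so x and y are optimised independently as 1-D weighted medians.
Total weight W = 553; half = 276.5.
x-coordinate, sorted with cumulative weight:
  x=7 (Fenton, w=60) cum 60
  x=8 (Calder, w=5) cum 65
  x=10 (Granby, w=100) cum 165
  x=12 (Elwood, w=8) cum 173
  x=13 (Ashton, w=225) cum 398  ← median
  x=13 (Brookfield, w=125) cum 523
  x=15 (Denby, w=30) cum 553
⇒ x* = 13
y-coordinate, sorted with cumulative weight:
  y=2 (Denby, w=30) cum 30
  y=4 (Brookfield, w=125) cum 155
  y=6 (Elwood, w=8) cum 163
  y=6 (Fenton, w=60) cum 223
  y=10 (Ashton, w=225) cum 448  ← median
  y=12 (Granby, w=100) cum 548
  y=15 (Calder, w=5) cum 553
⇒ y* = 10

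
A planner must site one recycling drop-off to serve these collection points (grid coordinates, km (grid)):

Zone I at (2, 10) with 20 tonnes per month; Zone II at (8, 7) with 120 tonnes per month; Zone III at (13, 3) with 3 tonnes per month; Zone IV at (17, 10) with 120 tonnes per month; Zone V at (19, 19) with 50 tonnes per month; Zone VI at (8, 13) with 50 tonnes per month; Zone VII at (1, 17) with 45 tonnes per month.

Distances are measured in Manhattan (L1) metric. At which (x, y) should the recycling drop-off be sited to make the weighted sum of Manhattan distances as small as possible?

Manhattan distance separates: Σwᵢ(|x−xᵢ|+|y−yᵢ|) = Σwᵢ|x−xᵢ| + Σwᵢ|y−yᵢ|, so x and y are optimised independently as 1-D weighted medians.
Total weight W = 408; half = 204.
x-coordinate, sorted with cumulative weight:
  x=1 (Zone VII, w=45) cum 45
  x=2 (Zone I, w=20) cum 65
  x=8 (Zone II, w=120) cum 185
  x=8 (Zone VI, w=50) cum 235  ← median
  x=13 (Zone III, w=3) cum 238
  x=17 (Zone IV, w=120) cum 358
  x=19 (Zone V, w=50) cum 408
⇒ x* = 8
y-coordinate, sorted with cumulative weight:
  y=3 (Zone III, w=3) cum 3
  y=7 (Zone II, w=120) cum 123
  y=10 (Zone I, w=20) cum 143
  y=10 (Zone IV, w=120) cum 263  ← median
  y=13 (Zone VI, w=50) cum 313
  y=17 (Zone VII, w=45) cum 358
  y=19 (Zone V, w=50) cum 408
⇒ y* = 10

(8, 10)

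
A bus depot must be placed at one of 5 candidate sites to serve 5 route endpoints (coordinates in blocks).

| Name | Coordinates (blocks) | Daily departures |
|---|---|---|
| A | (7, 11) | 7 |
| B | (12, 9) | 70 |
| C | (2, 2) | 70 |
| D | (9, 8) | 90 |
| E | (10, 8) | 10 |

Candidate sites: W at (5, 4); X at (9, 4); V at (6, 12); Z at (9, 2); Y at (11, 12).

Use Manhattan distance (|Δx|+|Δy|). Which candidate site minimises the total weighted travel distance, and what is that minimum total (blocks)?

Total weighted distance at each candidate:
  W (5, 4): total = 2063
  X (9, 4): total = 1663
  V (6, 12): total = 2334
  Z (9, 2): total = 1877
  Y (11, 12): total = 2235
Minimum is at X with total 1663 blocks.

X, total 1663 blocks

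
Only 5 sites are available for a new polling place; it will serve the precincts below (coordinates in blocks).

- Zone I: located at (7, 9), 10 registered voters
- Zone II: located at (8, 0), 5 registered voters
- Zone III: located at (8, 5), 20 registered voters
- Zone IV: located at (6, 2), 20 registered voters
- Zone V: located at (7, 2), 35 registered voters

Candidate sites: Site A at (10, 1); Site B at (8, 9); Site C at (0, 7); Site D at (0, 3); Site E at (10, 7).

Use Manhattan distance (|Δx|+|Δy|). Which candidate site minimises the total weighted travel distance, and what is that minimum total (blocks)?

Total weighted distance at each candidate:
  Site A (10, 1): total = 485
  Site B (8, 9): total = 595
  Site C (0, 7): total = 1005
  Site D (0, 3): total = 805
  Site E (10, 7): total = 635
Minimum is at Site A with total 485 blocks.

Site A, total 485 blocks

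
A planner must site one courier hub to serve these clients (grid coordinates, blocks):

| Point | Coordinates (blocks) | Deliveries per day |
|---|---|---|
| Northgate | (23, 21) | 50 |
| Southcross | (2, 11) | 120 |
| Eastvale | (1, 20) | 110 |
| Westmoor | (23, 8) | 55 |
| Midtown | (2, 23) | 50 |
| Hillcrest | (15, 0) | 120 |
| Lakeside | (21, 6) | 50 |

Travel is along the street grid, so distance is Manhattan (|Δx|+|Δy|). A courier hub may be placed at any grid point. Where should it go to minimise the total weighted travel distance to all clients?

Manhattan distance separates: Σwᵢ(|x−xᵢ|+|y−yᵢ|) = Σwᵢ|x−xᵢ| + Σwᵢ|y−yᵢ|, so x and y are optimised independently as 1-D weighted medians.
Total weight W = 555; half = 277.5.
x-coordinate, sorted with cumulative weight:
  x=1 (Eastvale, w=110) cum 110
  x=2 (Southcross, w=120) cum 230
  x=2 (Midtown, w=50) cum 280  ← median
  x=15 (Hillcrest, w=120) cum 400
  x=21 (Lakeside, w=50) cum 450
  x=23 (Northgate, w=50) cum 500
  x=23 (Westmoor, w=55) cum 555
⇒ x* = 2
y-coordinate, sorted with cumulative weight:
  y=0 (Hillcrest, w=120) cum 120
  y=6 (Lakeside, w=50) cum 170
  y=8 (Westmoor, w=55) cum 225
  y=11 (Southcross, w=120) cum 345  ← median
  y=20 (Eastvale, w=110) cum 455
  y=21 (Northgate, w=50) cum 505
  y=23 (Midtown, w=50) cum 555
⇒ y* = 11

(2, 11)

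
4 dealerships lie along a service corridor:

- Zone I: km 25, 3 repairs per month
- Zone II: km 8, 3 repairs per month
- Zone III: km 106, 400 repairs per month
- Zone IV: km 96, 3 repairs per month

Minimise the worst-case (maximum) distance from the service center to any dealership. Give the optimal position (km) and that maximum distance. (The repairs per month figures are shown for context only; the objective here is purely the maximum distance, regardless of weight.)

location 57, max distance 49

The 1-center on a line is the midpoint of the two extreme points: leftmost at 8, rightmost at 106.
Optimal location = (8 + 106)/2 = 57; maximum distance = (106 − 8)/2 = 49.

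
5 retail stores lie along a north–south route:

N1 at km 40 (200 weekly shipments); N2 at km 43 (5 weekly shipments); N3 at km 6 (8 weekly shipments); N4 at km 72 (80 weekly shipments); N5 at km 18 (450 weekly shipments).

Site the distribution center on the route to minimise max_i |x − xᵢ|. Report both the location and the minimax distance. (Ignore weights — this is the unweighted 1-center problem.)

The 1-center on a line is the midpoint of the two extreme points: leftmost at 6, rightmost at 72.
Optimal location = (6 + 72)/2 = 39; maximum distance = (72 − 6)/2 = 33.

location 39, max distance 33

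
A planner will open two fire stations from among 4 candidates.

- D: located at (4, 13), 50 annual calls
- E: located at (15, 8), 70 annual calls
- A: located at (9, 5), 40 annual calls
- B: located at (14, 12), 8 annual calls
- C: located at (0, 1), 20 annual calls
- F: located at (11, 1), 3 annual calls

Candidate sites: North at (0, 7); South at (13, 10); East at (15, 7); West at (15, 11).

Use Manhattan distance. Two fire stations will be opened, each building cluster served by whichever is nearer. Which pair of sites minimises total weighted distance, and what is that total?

Evaluate every pair (each demand assigned to the nearer of the two):
  {North, East}: total = 1088
  {North, South}: total = 1317
  {North, West}: total = 1328
  {South, East}: total = 1464
  {East, West}: total = 1506
  {South, West}: total = 1659
Best pair: {North, East} with total 1088.

{North, East}, total 1088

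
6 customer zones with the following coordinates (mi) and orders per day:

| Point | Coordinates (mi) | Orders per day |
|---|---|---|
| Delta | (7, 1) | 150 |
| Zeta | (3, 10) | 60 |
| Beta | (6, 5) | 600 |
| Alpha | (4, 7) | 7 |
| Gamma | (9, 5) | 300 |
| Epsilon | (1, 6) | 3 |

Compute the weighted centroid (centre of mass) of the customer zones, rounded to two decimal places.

The minimiser of Σwᵢ‖p−pᵢ‖² is the weighted centroid p* = (Σwᵢpᵢ)/(Σwᵢ).
Σwᵢ = 1120.
Σwᵢxᵢ = 150·7 + 60·3 + 600·6 + 7·4 + 300·9 + 3·1 = 7561.
Σwᵢyᵢ = 150·1 + 60·10 + 600·5 + 7·7 + 300·5 + 3·6 = 5317.
x* = 7561/1120 = 6.75, y* = 5317/1120 = 4.75.

(6.75, 4.75)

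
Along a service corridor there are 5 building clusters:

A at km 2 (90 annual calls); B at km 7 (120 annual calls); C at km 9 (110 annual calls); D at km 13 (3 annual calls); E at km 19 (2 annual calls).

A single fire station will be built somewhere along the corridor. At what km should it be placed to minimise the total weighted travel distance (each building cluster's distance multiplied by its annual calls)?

x = 7

For a sum of weighted absolute distances on a line, the optimum is the weighted median (not the mean). Total weight W = 325; half-weight = 162.5.
Sort by position and accumulate weight:
  km 2 (A, w=90) → cum 90
  km 7 (B, w=120) → cum 210  ≥ 162.5 → median here
  km 9 (C, w=110) → cum 320
  km 13 (D, w=3) → cum 323
  km 19 (E, w=2) → cum 325
Optimal location: km 7.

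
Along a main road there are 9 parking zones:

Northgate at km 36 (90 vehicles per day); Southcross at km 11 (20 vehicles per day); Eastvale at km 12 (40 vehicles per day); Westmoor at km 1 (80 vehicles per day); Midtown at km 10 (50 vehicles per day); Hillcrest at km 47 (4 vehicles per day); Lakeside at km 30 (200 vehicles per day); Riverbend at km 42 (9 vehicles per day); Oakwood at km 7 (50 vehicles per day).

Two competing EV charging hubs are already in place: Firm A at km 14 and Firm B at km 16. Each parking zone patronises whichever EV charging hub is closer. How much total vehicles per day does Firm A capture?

The indifferent point is the midpoint (14+16)/2 = 15; parking zones left of it (closer to Firm A at 14) go to Firm A, those right go to Firm B.
  Westmoor at 1 (w=80) → Firm A
  Oakwood at 7 (w=50) → Firm A
  Midtown at 10 (w=50) → Firm A
  Southcross at 11 (w=20) → Firm A
  Eastvale at 12 (w=40) → Firm A
  Lakeside at 30 (w=200) → Firm B
  Northgate at 36 (w=90) → Firm B
  Riverbend at 42 (w=9) → Firm B
  Hillcrest at 47 (w=4) → Firm B
Firm A captures 240; Firm B captures 303.

240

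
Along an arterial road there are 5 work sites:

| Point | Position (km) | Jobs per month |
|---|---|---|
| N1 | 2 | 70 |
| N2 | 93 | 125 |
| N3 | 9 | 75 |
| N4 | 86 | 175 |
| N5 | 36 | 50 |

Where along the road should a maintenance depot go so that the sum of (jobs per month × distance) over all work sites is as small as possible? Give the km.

x = 86

For a sum of weighted absolute distances on a line, the optimum is the weighted median (not the mean). Total weight W = 495; half-weight = 247.5.
Sort by position and accumulate weight:
  km 2 (N1, w=70) → cum 70
  km 9 (N3, w=75) → cum 145
  km 36 (N5, w=50) → cum 195
  km 86 (N4, w=175) → cum 370  ≥ 247.5 → median here
  km 93 (N2, w=125) → cum 495
Optimal location: km 86.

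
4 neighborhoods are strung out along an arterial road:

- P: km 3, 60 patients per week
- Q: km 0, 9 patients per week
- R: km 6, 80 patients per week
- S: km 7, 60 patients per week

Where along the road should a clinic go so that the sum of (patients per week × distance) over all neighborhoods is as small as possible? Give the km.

x = 6

For a sum of weighted absolute distances on a line, the optimum is the weighted median (not the mean). Total weight W = 209; half-weight = 104.5.
Sort by position and accumulate weight:
  km 0 (Q, w=9) → cum 9
  km 3 (P, w=60) → cum 69
  km 6 (R, w=80) → cum 149  ≥ 104.5 → median here
  km 7 (S, w=60) → cum 209
Optimal location: km 6.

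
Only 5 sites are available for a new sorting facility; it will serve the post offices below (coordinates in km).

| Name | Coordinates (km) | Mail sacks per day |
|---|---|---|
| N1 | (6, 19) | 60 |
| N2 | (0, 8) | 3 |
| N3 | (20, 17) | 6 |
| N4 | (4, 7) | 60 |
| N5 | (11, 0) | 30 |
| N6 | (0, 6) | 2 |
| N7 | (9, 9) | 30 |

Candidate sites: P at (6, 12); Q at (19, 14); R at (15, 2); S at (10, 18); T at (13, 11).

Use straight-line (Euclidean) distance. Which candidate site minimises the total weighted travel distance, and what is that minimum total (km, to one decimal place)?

P, total 1388.2 km

Total weighted distance at each candidate:
  P (6, 12): total = 1388.2
  Q (19, 14): total = 2768.0
  R (15, 2): total = 2464.2
  S (10, 18): total = 1945.6
  T (13, 11): total = 1821.5
Minimum is at P with total 1388.2 km.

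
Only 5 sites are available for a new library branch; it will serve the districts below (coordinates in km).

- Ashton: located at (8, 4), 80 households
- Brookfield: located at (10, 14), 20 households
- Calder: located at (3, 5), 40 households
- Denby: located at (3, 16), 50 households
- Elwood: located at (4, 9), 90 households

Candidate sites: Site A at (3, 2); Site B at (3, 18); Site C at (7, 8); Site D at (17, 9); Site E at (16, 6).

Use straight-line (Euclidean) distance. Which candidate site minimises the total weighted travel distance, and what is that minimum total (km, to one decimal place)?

Site C, total 1395.8 km

Total weighted distance at each candidate:
  Site A (3, 2): total = 2165.1
  Site B (3, 18): total = 2785.5
  Site C (7, 8): total = 1395.8
  Site D (17, 9): total = 3530.7
  Site E (16, 6): total = 3314.5
Minimum is at Site C with total 1395.8 km.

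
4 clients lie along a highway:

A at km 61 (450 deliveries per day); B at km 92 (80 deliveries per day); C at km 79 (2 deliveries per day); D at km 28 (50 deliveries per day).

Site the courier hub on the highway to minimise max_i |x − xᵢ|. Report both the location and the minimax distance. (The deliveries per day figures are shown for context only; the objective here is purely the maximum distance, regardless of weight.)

The 1-center on a line is the midpoint of the two extreme points: leftmost at 28, rightmost at 92.
Optimal location = (28 + 92)/2 = 60; maximum distance = (92 − 28)/2 = 32.

location 60, max distance 32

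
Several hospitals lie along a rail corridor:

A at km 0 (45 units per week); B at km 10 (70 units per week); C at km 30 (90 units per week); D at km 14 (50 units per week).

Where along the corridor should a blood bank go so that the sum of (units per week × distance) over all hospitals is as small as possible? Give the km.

x = 14

For a sum of weighted absolute distances on a line, the optimum is the weighted median (not the mean). Total weight W = 255; half-weight = 127.5.
Sort by position and accumulate weight:
  km 0 (A, w=45) → cum 45
  km 10 (B, w=70) → cum 115
  km 14 (D, w=50) → cum 165  ≥ 127.5 → median here
  km 30 (C, w=90) → cum 255
Optimal location: km 14.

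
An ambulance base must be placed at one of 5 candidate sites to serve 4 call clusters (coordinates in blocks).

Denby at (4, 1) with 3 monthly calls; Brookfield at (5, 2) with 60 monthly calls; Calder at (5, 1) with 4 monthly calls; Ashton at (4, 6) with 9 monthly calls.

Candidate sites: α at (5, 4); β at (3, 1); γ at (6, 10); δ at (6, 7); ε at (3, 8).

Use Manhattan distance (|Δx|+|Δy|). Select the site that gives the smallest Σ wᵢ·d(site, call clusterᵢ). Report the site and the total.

Total weighted distance at each candidate:
  α (5, 4): total = 171
  β (3, 1): total = 245
  γ (6, 10): total = 667
  δ (6, 7): total = 439
  ε (3, 8): total = 567
Minimum is at α with total 171 blocks.

α, total 171 blocks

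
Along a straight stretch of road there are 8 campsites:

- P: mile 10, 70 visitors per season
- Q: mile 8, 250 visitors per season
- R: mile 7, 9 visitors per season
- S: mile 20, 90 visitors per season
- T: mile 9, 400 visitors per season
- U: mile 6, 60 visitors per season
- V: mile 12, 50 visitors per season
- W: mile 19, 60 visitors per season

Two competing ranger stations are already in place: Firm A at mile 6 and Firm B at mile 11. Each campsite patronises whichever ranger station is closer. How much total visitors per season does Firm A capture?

319

The indifferent point is the midpoint (6+11)/2 = 8.5; campsites left of it (closer to Firm A at 6) go to Firm A, those right go to Firm B.
  U at 6 (w=60) → Firm A
  R at 7 (w=9) → Firm A
  Q at 8 (w=250) → Firm A
  T at 9 (w=400) → Firm B
  P at 10 (w=70) → Firm B
  V at 12 (w=50) → Firm B
  W at 19 (w=60) → Firm B
  S at 20 (w=90) → Firm B
Firm A captures 319; Firm B captures 670.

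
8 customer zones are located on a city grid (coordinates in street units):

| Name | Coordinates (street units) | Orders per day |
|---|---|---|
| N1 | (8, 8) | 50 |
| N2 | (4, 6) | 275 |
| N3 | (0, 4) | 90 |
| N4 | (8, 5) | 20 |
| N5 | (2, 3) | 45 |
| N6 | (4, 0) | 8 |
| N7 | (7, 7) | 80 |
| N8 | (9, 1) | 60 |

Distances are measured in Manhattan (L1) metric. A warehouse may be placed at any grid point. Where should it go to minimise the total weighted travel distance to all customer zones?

Manhattan distance separates: Σwᵢ(|x−xᵢ|+|y−yᵢ|) = Σwᵢ|x−xᵢ| + Σwᵢ|y−yᵢ|, so x and y are optimised independently as 1-D weighted medians.
Total weight W = 628; half = 314.
x-coordinate, sorted with cumulative weight:
  x=0 (N3, w=90) cum 90
  x=2 (N5, w=45) cum 135
  x=4 (N2, w=275) cum 410  ← median
  x=4 (N6, w=8) cum 418
  x=7 (N7, w=80) cum 498
  x=8 (N1, w=50) cum 548
  x=8 (N4, w=20) cum 568
  x=9 (N8, w=60) cum 628
⇒ x* = 4
y-coordinate, sorted with cumulative weight:
  y=0 (N6, w=8) cum 8
  y=1 (N8, w=60) cum 68
  y=3 (N5, w=45) cum 113
  y=4 (N3, w=90) cum 203
  y=5 (N4, w=20) cum 223
  y=6 (N2, w=275) cum 498  ← median
  y=7 (N7, w=80) cum 578
  y=8 (N1, w=50) cum 628
⇒ y* = 6

(4, 6)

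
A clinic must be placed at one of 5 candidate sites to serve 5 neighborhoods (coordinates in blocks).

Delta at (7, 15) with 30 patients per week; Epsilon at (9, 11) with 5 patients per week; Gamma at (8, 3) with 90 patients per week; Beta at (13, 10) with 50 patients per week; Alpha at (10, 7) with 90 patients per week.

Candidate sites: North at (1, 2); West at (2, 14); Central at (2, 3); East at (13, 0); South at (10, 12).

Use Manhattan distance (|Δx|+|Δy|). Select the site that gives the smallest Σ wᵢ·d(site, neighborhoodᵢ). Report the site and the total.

South, total 1880 blocks

Total weighted distance at each candidate:
  North (1, 2): total = 3635
  West (2, 14): total = 3860
  Central (2, 3): total = 3105
  East (13, 0): total = 2825
  South (10, 12): total = 1880
Minimum is at South with total 1880 blocks.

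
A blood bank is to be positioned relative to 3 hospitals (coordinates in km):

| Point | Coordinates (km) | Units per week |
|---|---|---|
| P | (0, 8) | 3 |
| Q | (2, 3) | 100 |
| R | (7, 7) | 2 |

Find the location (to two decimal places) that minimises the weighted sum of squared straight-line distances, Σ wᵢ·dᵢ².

(2.04, 3.22)

The minimiser of Σwᵢ‖p−pᵢ‖² is the weighted centroid p* = (Σwᵢpᵢ)/(Σwᵢ).
Σwᵢ = 105.
Σwᵢxᵢ = 3·0 + 100·2 + 2·7 = 214.
Σwᵢyᵢ = 3·8 + 100·3 + 2·7 = 338.
x* = 214/105 = 2.04, y* = 338/105 = 3.22.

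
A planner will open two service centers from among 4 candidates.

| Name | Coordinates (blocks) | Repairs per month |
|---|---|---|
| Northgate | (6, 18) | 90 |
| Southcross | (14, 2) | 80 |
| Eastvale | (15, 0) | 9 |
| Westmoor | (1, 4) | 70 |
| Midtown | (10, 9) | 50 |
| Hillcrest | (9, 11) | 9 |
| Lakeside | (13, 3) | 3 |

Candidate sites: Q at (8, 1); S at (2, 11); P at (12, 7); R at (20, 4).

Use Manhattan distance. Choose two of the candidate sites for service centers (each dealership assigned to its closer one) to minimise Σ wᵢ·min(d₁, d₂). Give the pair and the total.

Evaluate every pair (each demand assigned to the nearer of the two):
  {S, P}: total = 2478
  {Q, S}: total = 2766
  {S, R}: total = 2858
  {Q, P}: total = 3140
  {P, R}: total = 3429
  {Q, R}: total = 3662
Best pair: {S, P} with total 2478.

{S, P}, total 2478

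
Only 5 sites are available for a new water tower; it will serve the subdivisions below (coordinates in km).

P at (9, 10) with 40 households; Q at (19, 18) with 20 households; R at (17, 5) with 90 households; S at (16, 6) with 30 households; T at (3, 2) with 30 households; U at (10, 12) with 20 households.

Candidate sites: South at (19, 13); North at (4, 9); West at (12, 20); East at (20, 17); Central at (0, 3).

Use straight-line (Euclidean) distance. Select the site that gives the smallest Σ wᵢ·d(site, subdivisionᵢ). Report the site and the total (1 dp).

South, total 2251.8 km

Total weighted distance at each candidate:
  South (19, 13): total = 2251.8
  North (4, 9): total = 2495.3
  West (12, 20): total = 3191.7
  East (20, 17): total = 2918.0
  Central (0, 3): total = 3333.1
Minimum is at South with total 2251.8 km.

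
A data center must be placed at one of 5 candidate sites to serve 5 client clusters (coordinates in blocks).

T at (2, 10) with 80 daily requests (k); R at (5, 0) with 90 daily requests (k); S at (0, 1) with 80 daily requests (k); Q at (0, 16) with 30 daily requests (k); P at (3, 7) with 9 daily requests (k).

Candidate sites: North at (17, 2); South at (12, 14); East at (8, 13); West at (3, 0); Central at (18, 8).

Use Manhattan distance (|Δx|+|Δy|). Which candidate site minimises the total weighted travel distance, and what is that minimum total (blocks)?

West, total 2013 blocks

Total weighted distance at each candidate:
  North (17, 2): total = 5641
  South (12, 14): total = 5574
  East (8, 13): total = 4189
  West (3, 0): total = 2013
  Central (18, 8): total = 6254
Minimum is at West with total 2013 blocks.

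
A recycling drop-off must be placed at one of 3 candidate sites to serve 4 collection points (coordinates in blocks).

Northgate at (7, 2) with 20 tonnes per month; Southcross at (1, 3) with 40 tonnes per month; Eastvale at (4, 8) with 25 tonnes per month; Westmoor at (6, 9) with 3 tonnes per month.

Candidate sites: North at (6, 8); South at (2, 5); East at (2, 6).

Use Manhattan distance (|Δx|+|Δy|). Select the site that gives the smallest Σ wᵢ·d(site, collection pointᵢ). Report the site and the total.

South, total 429 blocks

Total weighted distance at each candidate:
  North (6, 8): total = 593
  South (2, 5): total = 429
  East (2, 6): total = 461
Minimum is at South with total 429 blocks.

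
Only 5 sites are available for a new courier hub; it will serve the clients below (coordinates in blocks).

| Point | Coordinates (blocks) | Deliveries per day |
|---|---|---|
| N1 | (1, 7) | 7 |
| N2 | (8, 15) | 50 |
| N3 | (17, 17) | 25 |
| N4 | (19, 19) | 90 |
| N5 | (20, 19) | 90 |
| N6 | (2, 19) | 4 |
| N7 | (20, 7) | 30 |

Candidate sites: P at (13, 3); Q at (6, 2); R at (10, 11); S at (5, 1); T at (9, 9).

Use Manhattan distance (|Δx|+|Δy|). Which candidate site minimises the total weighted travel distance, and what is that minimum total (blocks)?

R, total 4350 blocks

Total weighted distance at each candidate:
  P (13, 3): total = 5900
  Q (6, 2): total = 7614
  R (10, 11): total = 4350
  S (5, 1): total = 8184
  T (9, 9): total = 4968
Minimum is at R with total 4350 blocks.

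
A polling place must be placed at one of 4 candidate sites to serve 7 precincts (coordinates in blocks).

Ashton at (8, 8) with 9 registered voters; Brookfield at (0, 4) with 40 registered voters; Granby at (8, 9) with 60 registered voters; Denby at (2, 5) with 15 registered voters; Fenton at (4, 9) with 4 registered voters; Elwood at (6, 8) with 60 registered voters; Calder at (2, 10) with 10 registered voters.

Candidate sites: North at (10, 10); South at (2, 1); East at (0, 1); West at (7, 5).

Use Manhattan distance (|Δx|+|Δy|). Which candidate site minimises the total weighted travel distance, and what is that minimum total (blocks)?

Total weighted distance at each candidate:
  North (10, 10): total = 1519
  South (2, 1): total = 2007
  East (0, 1): total = 2243
  West (7, 5): total = 1099
Minimum is at West with total 1099 blocks.

West, total 1099 blocks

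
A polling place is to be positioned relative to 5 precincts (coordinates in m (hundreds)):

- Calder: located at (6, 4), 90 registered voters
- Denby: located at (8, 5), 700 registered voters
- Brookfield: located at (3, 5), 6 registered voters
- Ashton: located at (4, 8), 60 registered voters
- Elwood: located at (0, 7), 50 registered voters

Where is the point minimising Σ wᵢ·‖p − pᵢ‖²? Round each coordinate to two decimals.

(7.06, 5.21)

The minimiser of Σwᵢ‖p−pᵢ‖² is the weighted centroid p* = (Σwᵢpᵢ)/(Σwᵢ).
Σwᵢ = 906.
Σwᵢxᵢ = 90·6 + 700·8 + 6·3 + 60·4 + 50·0 = 6398.
Σwᵢyᵢ = 90·4 + 700·5 + 6·5 + 60·8 + 50·7 = 4720.
x* = 6398/906 = 7.06, y* = 4720/906 = 5.21.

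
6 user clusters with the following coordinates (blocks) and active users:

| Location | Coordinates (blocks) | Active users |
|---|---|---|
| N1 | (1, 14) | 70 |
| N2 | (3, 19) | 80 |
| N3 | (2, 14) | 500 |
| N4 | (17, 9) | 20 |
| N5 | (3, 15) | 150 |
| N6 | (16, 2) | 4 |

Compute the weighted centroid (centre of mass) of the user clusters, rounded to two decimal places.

The minimiser of Σwᵢ‖p−pᵢ‖² is the weighted centroid p* = (Σwᵢpᵢ)/(Σwᵢ).
Σwᵢ = 824.
Σwᵢxᵢ = 70·1 + 80·3 + 500·2 + 20·17 + 150·3 + 4·16 = 2164.
Σwᵢyᵢ = 70·14 + 80·19 + 500·14 + 20·9 + 150·15 + 4·2 = 11938.
x* = 2164/824 = 2.63, y* = 11938/824 = 14.49.

(2.63, 14.49)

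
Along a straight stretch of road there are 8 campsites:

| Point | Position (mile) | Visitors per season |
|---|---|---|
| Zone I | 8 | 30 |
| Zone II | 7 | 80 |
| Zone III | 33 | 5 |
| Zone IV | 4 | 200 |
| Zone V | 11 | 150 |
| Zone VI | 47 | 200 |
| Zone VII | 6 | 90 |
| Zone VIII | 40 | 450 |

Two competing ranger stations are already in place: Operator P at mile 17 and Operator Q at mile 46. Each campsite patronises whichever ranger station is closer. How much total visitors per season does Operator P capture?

550

The indifferent point is the midpoint (17+46)/2 = 31.5; campsites left of it (closer to Operator P at 17) go to Operator P, those right go to Operator Q.
  Zone IV at 4 (w=200) → Operator P
  Zone VII at 6 (w=90) → Operator P
  Zone II at 7 (w=80) → Operator P
  Zone I at 8 (w=30) → Operator P
  Zone V at 11 (w=150) → Operator P
  Zone III at 33 (w=5) → Operator Q
  Zone VIII at 40 (w=450) → Operator Q
  Zone VI at 47 (w=200) → Operator Q
Operator P captures 550; Operator Q captures 655.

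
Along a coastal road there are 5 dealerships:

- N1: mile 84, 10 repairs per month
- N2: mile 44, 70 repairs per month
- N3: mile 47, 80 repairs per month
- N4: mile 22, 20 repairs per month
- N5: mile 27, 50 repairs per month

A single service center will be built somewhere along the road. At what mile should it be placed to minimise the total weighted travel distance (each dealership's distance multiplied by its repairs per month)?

For a sum of weighted absolute distances on a line, the optimum is the weighted median (not the mean). Total weight W = 230; half-weight = 115.
Sort by position and accumulate weight:
  mile 22 (N4, w=20) → cum 20
  mile 27 (N5, w=50) → cum 70
  mile 44 (N2, w=70) → cum 140  ≥ 115 → median here
  mile 47 (N3, w=80) → cum 220
  mile 84 (N1, w=10) → cum 230
Optimal location: mile 44.

x = 44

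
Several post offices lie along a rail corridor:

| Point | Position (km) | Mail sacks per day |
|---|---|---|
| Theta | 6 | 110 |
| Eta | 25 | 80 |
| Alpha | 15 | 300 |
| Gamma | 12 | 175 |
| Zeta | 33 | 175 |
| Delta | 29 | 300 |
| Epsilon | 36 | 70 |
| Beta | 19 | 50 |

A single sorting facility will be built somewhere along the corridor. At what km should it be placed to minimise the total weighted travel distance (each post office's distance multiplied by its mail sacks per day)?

x = 19

For a sum of weighted absolute distances on a line, the optimum is the weighted median (not the mean). Total weight W = 1260; half-weight = 630.
Sort by position and accumulate weight:
  km 6 (Theta, w=110) → cum 110
  km 12 (Gamma, w=175) → cum 285
  km 15 (Alpha, w=300) → cum 585
  km 19 (Beta, w=50) → cum 635  ≥ 630 → median here
  km 25 (Eta, w=80) → cum 715
  km 29 (Delta, w=300) → cum 1015
  km 33 (Zeta, w=175) → cum 1190
  km 36 (Epsilon, w=70) → cum 1260
Optimal location: km 19.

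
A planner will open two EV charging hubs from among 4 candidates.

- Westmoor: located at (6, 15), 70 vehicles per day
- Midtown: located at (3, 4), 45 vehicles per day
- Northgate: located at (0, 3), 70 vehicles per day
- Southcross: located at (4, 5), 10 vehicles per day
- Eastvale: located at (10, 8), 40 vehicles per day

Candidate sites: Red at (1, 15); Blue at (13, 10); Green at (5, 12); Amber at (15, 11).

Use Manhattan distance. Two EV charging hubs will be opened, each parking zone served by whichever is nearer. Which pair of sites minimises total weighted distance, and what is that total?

Evaluate every pair (each demand assigned to the nearer of the two):
  {Blue, Green}: total = 1990
  {Red, Green}: total = 2080
  {Green, Amber}: total = 2110
  {Red, Blue}: total = 2175
  {Red, Amber}: total = 2295
  {Blue, Amber}: total = 3300
Best pair: {Blue, Green} with total 1990.

{Blue, Green}, total 1990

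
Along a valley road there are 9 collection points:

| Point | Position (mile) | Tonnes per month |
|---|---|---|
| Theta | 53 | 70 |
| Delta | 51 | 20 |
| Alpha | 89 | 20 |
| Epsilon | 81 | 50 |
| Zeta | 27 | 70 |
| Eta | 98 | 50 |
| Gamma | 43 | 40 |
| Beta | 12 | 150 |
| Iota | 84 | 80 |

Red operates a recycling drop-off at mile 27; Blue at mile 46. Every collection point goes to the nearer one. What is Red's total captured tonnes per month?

The indifferent point is the midpoint (27+46)/2 = 36.5; collection points left of it (closer to Red at 27) go to Red, those right go to Blue.
  Beta at 12 (w=150) → Red
  Zeta at 27 (w=70) → Red
  Gamma at 43 (w=40) → Blue
  Delta at 51 (w=20) → Blue
  Theta at 53 (w=70) → Blue
  Epsilon at 81 (w=50) → Blue
  Iota at 84 (w=80) → Blue
  Alpha at 89 (w=20) → Blue
  Eta at 98 (w=50) → Blue
Red captures 220; Blue captures 330.

220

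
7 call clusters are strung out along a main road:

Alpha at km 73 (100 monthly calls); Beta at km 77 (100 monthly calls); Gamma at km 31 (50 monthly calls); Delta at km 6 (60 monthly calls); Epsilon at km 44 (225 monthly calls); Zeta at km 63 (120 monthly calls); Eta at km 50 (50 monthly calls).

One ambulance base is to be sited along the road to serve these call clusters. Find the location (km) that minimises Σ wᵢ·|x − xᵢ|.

For a sum of weighted absolute distances on a line, the optimum is the weighted median (not the mean). Total weight W = 705; half-weight = 352.5.
Sort by position and accumulate weight:
  km 6 (Delta, w=60) → cum 60
  km 31 (Gamma, w=50) → cum 110
  km 44 (Epsilon, w=225) → cum 335
  km 50 (Eta, w=50) → cum 385  ≥ 352.5 → median here
  km 63 (Zeta, w=120) → cum 505
  km 73 (Alpha, w=100) → cum 605
  km 77 (Beta, w=100) → cum 705
Optimal location: km 50.

x = 50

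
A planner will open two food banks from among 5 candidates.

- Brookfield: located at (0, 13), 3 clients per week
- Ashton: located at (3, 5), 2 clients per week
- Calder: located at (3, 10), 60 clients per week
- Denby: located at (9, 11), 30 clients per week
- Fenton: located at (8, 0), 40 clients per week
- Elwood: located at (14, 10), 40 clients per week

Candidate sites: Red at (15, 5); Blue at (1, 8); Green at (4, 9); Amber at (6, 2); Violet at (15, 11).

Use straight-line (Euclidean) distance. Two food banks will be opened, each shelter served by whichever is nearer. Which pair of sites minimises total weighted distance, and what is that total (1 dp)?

{Green, Violet}, total 722.1

Evaluate every pair (each demand assigned to the nearer of the two):
  {Green, Violet}: total = 722.1
  {Green, Amber}: total = 786.8
  {Red, Green}: total = 819.7
  {Blue, Violet}: total = 854.0
  {Amber, Violet}: total = 908.4
  {Red, Blue}: total = 994.8
  {Blue, Amber}: total = 1014.2
  {Blue, Green}: total = 1064.9
  {Red, Amber}: total = 1130.4
  {Red, Violet}: total = 1372.6
Best pair: {Green, Violet} with total 722.1.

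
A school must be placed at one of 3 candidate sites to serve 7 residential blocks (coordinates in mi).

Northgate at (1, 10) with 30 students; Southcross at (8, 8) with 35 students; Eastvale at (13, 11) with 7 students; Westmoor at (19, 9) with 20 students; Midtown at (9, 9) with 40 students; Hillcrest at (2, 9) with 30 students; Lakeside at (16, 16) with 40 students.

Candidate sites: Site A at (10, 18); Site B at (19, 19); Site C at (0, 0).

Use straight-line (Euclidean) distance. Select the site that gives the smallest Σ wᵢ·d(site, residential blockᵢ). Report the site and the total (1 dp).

Site A, total 2002.5 mi

Total weighted distance at each candidate:
  Site A (10, 18): total = 2002.5
  Site B (19, 19): total = 2745.3
  Site C (0, 0): total = 2928.0
Minimum is at Site A with total 2002.5 mi.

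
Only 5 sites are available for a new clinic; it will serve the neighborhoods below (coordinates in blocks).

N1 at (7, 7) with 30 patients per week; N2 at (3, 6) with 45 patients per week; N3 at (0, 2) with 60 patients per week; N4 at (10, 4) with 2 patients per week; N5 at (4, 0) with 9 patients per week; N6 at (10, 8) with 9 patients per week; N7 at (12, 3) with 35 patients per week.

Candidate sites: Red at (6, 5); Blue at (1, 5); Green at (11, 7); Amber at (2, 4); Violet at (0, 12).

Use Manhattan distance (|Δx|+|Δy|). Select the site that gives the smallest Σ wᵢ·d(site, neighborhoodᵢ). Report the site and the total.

Amber, total 1178 blocks

Total weighted distance at each candidate:
  Red (6, 5): total = 1226
  Blue (1, 5): total = 1270
  Green (11, 7): total = 1812
  Amber (2, 4): total = 1178
  Violet (0, 12): total = 2406
Minimum is at Amber with total 1178 blocks.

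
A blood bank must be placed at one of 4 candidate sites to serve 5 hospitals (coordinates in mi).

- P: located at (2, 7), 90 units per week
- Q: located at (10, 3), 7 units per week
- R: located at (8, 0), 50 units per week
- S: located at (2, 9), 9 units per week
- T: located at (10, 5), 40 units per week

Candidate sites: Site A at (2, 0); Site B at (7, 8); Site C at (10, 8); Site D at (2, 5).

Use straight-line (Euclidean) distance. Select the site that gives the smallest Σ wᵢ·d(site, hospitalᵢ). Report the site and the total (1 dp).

Total weighted distance at each candidate:
  Site A (2, 0): total = 1448.2
  Site B (7, 8): total = 1118.4
  Site C (10, 8): total = 1365.5
  Site D (2, 5): total = 984.2
Minimum is at Site D with total 984.2 mi.

Site D, total 984.2 mi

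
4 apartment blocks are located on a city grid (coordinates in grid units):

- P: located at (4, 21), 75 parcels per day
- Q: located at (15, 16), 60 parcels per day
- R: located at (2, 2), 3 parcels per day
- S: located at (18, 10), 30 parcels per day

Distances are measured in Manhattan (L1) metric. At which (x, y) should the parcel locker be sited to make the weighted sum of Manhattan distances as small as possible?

Manhattan distance separates: Σwᵢ(|x−xᵢ|+|y−yᵢ|) = Σwᵢ|x−xᵢ| + Σwᵢ|y−yᵢ|, so x and y are optimised independently as 1-D weighted medians.
Total weight W = 168; half = 84.
x-coordinate, sorted with cumulative weight:
  x=2 (R, w=3) cum 3
  x=4 (P, w=75) cum 78
  x=15 (Q, w=60) cum 138  ← median
  x=18 (S, w=30) cum 168
⇒ x* = 15
y-coordinate, sorted with cumulative weight:
  y=2 (R, w=3) cum 3
  y=10 (S, w=30) cum 33
  y=16 (Q, w=60) cum 93  ← median
  y=21 (P, w=75) cum 168
⇒ y* = 16

(15, 16)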